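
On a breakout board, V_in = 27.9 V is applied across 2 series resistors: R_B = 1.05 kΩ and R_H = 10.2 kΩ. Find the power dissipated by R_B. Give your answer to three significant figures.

P ≈ 6.46 mW

ΣR = 11.25 kΩ → I = 27.9/11.25 = 2.480 mA.
P(R_B) = I²·R_B = (2.480)² × 1.05 = 6.458 mW.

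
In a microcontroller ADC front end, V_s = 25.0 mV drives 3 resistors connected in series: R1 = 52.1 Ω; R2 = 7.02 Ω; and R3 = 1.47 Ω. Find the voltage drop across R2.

Total series resistance ΣR = 52.1 + 7.02 + 1.47 = 60.59 Ω.
Voltage divider: V = V_s · (7.020 / 60.59) = 25.0 × 0.1159 = 2.897 mV.

V ≈ 2.90 mV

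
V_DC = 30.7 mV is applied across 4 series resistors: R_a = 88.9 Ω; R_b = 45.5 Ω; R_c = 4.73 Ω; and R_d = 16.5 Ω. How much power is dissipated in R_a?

P ≈ 3.46 µW

Series current I = V_DC/ΣR = 30.7/155.6 = 0.1973 mA.
P(R_a) = I²·R_a = (0.1973)² × 88.9 = 3.459 µW.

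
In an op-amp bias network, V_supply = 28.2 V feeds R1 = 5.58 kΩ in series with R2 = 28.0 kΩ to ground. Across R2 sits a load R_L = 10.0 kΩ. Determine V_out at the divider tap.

R2 ‖ R_L = (28.0 × 10.0)/(28.0 + 10.0) = 7.368 kΩ.
Voltage divider with the loaded lower leg: V_out = 28.2 × 7.368/(5.58 + 7.368) = 28.2 × 0.5691 = 16.05 V.

V_out ≈ 16.0 V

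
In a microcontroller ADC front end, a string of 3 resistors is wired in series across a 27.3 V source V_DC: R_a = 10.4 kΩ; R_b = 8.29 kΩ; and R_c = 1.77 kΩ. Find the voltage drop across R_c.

Series total: ΣR = 10.4 + 8.29 + 1.77 = 20.46 kΩ.
By the voltage-divider rule, V = 27.3 × 1.770/20.46 = 2.362 V.

V ≈ 2.36 V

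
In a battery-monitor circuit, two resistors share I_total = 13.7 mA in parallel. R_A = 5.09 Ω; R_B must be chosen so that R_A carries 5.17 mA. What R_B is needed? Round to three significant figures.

Two-branch current divider: I_A = I_total · R_B/(R_A + R_B).
5.17/13.7 = R_B/(R_A + R_B) → R_B = R_A · (0.3774)/(1 − 0.3774) = 5.09 × 0.6061 = 3.085 Ω.

R_B ≈ 3.09 Ω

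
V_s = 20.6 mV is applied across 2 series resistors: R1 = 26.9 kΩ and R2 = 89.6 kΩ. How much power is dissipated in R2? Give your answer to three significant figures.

P ≈ 2.80 nW

Series current I = V_s/ΣR = 20.6/116.5 = 0.1768 µA.
P(R2) = I²·R2 = (0.1768)² × 89.6 = 2.801 nW.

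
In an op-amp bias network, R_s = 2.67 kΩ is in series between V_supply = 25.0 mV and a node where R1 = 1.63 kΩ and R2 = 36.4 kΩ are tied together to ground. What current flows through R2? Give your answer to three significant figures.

I ≈ 0.253 µA

Combine the parallel branches: R_p = (1/1.63 + 1/36.4)⁻¹ = 1.560 kΩ.
Node voltage V_A = V_supply · R_p/(R_s + R_p) = 25.0 × 0.3688 = 9.220 mV.
Branch current I = V_A/R2 = 9.220/36.4 = 0.2533 µA.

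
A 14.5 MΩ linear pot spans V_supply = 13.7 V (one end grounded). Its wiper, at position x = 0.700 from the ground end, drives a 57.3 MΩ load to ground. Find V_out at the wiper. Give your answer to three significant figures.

V_out ≈ 9.11 V

Lower segment x·R_p = 10.15 MΩ; upper segment (1−x)·R_p = 4.350 MΩ.
(x·R_p) ‖ R_L = 8.623 MΩ.
Then V_out = V_supply · 8.623/(4.350 + 8.623) = 9.106 V.
(Unloaded: V_out = x·V_supply = 9.59 V.)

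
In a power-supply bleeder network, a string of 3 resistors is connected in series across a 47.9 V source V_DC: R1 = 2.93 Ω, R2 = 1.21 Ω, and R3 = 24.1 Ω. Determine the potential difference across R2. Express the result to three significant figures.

Series total: ΣR = 2.93 + 1.21 + 24.1 = 28.24 Ω.
Voltage divider: V = V_DC · (1.210 / 28.24) = 47.9 × 0.04285 = 2.052 V.

V ≈ 2.05 V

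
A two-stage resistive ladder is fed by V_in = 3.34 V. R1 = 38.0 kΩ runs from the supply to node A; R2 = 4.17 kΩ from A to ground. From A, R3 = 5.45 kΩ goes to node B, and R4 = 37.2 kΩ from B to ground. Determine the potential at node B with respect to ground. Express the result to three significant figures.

V_B ≈ 0.265 V

Node A sees R2 in parallel with the series input of stage 2, R3 + R4 = 42.65 kΩ.
R2 ‖ (R3+R4) = 3.799 kΩ.
V_A = 3.34 × 3.799/(38.0 + 3.799) = 0.3035 V.
Stage 2 is unloaded, so V_B = V_A · R4/(R3+R4) = 0.3035 × 37.2/42.65 = 0.2647 V.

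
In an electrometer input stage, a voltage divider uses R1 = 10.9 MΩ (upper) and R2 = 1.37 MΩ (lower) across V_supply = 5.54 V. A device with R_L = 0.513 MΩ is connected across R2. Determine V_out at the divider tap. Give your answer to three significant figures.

V_out ≈ 0.183 V

R2 ‖ R_L = (1.37 × 0.513)/(1.37 + 0.513) = 0.3732 MΩ.
Voltage divider with the loaded lower leg: V_out = 5.54 × 0.3732/(10.9 + 0.3732) = 5.54 × 0.03311 = 0.1834 V.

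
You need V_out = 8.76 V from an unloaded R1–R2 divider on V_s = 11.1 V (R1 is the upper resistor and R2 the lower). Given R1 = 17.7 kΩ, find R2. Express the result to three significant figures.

The divider ratio is R2/(R1+R2) = 8.76/11.1 = 0.7892.
Rearranging, R2 = R1·k/(1−k) = 17.7 × 3.744 = 66.26 kΩ.

R2 ≈ 66.3 kΩ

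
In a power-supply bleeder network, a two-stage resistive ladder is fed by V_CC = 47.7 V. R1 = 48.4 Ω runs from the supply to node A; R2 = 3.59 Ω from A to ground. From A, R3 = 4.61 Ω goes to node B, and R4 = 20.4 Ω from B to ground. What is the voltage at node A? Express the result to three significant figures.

V_A ≈ 2.91 V

Looking into the second stage from A: R3 + R4 = 25.01 Ω appears in parallel with R2.
Effective lower resistance at A: R2 ‖ 25.01 = 3.139 Ω.
So V_A = 47.7 × 0.06091 = 2.906 V.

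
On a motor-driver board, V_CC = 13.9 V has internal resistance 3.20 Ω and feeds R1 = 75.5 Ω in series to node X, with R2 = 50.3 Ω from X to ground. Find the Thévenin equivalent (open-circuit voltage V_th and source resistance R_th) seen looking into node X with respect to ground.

R1' = 3.20 + 75.5 = 78.70 Ω (source resistance + R1).
V_th is the unloaded tap voltage: V_CC · R2/(R1'+R2) = 13.9 × 0.3899 = 5.420 V.
Looking into X with the source shorted: R_th = R1'·R2/(R1'+R2) = 78.70 × 50.3/129.0 = 30.69 Ω.

V_th ≈ 5.42 V, R_th ≈ 30.7 Ω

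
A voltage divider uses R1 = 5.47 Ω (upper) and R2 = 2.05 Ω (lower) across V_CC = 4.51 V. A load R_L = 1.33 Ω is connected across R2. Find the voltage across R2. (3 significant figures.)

V_out ≈ 0.580 V

R2 ‖ R_L = (2.05 × 1.33)/(2.05 + 1.33) = 0.8067 Ω.
Then V_out = V_CC · R2'/(R1 + R2') = 4.51 × 0.8067/6.277 = 0.5796 V.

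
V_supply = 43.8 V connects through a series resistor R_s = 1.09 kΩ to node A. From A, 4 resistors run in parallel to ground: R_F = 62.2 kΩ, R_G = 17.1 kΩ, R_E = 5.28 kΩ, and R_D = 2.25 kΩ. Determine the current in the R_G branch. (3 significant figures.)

Combine the parallel branches: R_p = (1/62.2 + 1/17.1 + 1/5.28 + 1/2.25)⁻¹ = 1.412 kΩ.
V_A = 43.8 × 1.412/2.502 = 24.72 V.
Branch current I = V_A/R_G = 24.72/17.1 = 1.445 mA.

I ≈ 1.45 mA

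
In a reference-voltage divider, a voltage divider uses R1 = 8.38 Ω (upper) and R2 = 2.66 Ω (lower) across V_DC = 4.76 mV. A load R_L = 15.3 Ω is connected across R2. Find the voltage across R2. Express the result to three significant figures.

V_out ≈ 1.01 mV

First combine the lower leg with the load: R2 ‖ R_L = 2.266 Ω.
Now apply the divider: V_out = 4.76 × 0.2129 = 1.013 mV.
(Unloaded it would be 1.15 mV; the load pulls it down.)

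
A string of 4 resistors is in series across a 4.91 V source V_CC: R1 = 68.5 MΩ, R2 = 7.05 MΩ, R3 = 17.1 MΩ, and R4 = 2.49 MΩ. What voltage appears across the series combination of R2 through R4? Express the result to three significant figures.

V ≈ 1.37 V

ΣR = 68.5 + 7.05 + 17.1 + 2.49 = 95.14 MΩ.
R_{R2..R4} = 7.05 + 17.1 + 2.49 = 26.64 MΩ.
By the voltage-divider rule, V = 4.91 × 26.64/95.14 = 1.375 V.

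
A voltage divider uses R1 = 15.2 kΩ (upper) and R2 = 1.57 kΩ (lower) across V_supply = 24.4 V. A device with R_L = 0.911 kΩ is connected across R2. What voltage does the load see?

First combine the lower leg with the load: R2 ‖ R_L = 0.5765 kΩ.
Then V_out = V_supply · R2'/(R1 + R2') = 24.4 × 0.5765/15.78 = 0.8916 V.

V_out ≈ 0.892 V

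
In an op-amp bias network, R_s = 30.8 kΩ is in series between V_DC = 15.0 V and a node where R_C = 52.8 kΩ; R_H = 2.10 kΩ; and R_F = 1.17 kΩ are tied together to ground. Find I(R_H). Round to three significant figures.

I ≈ 0.168 mA

Combine the parallel branches: R_p = (1/52.8 + 1/2.10 + 1/1.17)⁻¹ = 0.7408 kΩ.
V_A by voltage divider: V_A = 15.0 × 0.7408/(30.8 + 0.7408) = 0.3523 V.
I(R_H) = V_A / R_H = 0.3523/2.10 = 0.1678 mA.
(Equivalently: I_total = 0.4756 mA, then current-divider fraction G_k/ΣG = 0.3528.)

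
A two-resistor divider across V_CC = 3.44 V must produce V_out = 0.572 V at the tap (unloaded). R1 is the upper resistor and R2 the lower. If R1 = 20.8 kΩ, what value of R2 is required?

R2 ≈ 4.15 kΩ

V_out/V_CC = R2/(R1+R2) = 0.1663.
So R2 = R1 · V_out/(V_CC − V_out) = 20.8 × 0.572/(3.44 − 0.572) = 20.8 × 0.1994 = 4.148 kΩ.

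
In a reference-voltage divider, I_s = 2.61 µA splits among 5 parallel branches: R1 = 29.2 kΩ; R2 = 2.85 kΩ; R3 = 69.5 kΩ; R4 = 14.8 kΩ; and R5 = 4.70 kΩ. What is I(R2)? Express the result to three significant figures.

Total conductance ΣG = 1/29.2 + 1/2.85 + 1/69.5 + 1/14.8 + 1/4.70 = 0.6798 (units of 1/kΩ).
Current divider: I(R2) = I_s · G_k/ΣG = 2.61 × (0.3509/0.6798) = 2.61 × 0.5161 = 1.347 µA.

I ≈ 1.35 µA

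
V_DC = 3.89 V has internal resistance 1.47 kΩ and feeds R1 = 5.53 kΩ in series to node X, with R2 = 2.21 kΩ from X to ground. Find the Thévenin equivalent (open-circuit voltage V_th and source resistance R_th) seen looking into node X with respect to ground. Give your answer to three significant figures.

R1' = 1.47 + 5.53 = 7.000 kΩ (source resistance + R1).
Open-circuit (no load on X): V_th = V_DC · R2/(R1' + R2) = 3.89 × 2.21/(7.000 + 2.21) = 0.9334 V.
Zeroing V_DC shorts the top of R1' to ground, so R_th = R1' ‖ R2 = 1.680 kΩ.

V_th ≈ 0.933 V, R_th ≈ 1.68 kΩ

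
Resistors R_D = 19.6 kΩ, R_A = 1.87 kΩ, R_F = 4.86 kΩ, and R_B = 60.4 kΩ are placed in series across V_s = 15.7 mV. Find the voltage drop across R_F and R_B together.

Total series resistance ΣR = 19.6 + 1.87 + 4.86 + 60.4 = 86.73 kΩ.
R_{R_F..R_B} = 4.86 + 60.4 = 65.26 kΩ.
By the voltage-divider rule, V = 15.7 × 65.26/86.73 = 11.81 mV.

V ≈ 11.8 mV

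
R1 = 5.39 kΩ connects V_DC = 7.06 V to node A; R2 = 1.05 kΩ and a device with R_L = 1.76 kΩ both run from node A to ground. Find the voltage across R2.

The load sits in parallel with R2, giving an effective lower resistance R2' = R2·R_L/(R2+R_L) = 0.6577 kΩ.
Then V_out = V_DC · R2'/(R1 + R2') = 7.06 × 0.6577/6.048 = 0.7677 V.

V_out ≈ 0.768 V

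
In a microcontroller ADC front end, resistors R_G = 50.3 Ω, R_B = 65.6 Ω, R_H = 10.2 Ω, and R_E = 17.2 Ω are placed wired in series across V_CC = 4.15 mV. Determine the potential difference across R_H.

V ≈ 0.295 mV

ΣR = 50.3 + 65.6 + 10.2 + 17.2 = 143.3 Ω.
Voltage divider: V = V_CC · (10.20 / 143.3) = 4.15 × 0.07118 = 0.2954 mV.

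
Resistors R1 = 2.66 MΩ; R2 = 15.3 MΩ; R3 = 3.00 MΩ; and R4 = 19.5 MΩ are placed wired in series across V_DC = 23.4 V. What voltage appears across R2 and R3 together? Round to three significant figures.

V ≈ 10.6 V

ΣR = 2.66 + 15.3 + 3.00 + 19.5 = 40.46 MΩ.
R_{R2..R3} = 15.3 + 3.00 = 18.30 MΩ.
Voltage divider: V = V_DC · (18.30 / 40.46) = 23.4 × 0.4523 = 10.58 V.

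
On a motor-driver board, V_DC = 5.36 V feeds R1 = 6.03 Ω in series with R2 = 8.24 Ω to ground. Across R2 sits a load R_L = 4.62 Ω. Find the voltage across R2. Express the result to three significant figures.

V_out ≈ 1.76 V

R2 ‖ R_L = (8.24 × 4.62)/(8.24 + 4.62) = 2.960 Ω.
Now apply the divider: V_out = 5.36 × 0.3293 = 1.765 V.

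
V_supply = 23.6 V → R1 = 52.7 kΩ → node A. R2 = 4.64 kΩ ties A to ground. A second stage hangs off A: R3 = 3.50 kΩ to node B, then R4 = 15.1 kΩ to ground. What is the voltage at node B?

V_B ≈ 1.26 V

Node A sees R2 in parallel with the series input of stage 2, R3 + R4 = 18.60 kΩ.
R2 ‖ (R3+R4) = 3.714 kΩ.
V_A = 23.6 × 3.714/(52.7 + 3.714) = 1.554 V.
Then the unloaded second divider: V_B = V_A × R4/(R3+R4) = 1.554 × 0.8118 = 1.261 V.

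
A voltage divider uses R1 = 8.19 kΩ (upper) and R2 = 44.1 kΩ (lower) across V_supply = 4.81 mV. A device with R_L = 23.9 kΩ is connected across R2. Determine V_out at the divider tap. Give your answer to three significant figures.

V_out ≈ 3.15 mV

The load sits in parallel with R2, giving an effective lower resistance R2' = R2·R_L/(R2+R_L) = 15.50 kΩ.
Now apply the divider: V_out = 4.81 × 0.6543 = 3.147 mV.
(Unloaded it would be 4.06 mV; the load pulls it down.)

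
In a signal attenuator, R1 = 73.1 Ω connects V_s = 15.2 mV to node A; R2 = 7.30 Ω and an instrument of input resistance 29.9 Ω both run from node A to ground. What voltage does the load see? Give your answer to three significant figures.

V_out ≈ 1.13 mV

The load sits in parallel with R2, giving an effective lower resistance R2' = R2·R_L/(R2+R_L) = 5.867 Ω.
Now apply the divider: V_out = 15.2 × 0.07430 = 1.129 mV.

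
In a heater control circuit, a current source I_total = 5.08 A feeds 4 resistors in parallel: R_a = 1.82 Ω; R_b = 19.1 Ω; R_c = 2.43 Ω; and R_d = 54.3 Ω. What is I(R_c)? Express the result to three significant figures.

Conductances: ΣG = 1/1.82 + 1/19.1 + 1/2.43 + 1/54.3 = 1.032 (1/Ω).
By the current-divider rule, I = I_total · G_k/ΣG = 5.08 × 0.3989 = 2.026 A.

I ≈ 2.03 A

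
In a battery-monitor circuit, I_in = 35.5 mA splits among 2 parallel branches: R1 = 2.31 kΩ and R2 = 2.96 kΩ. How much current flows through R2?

With just two branches, the current splits inversely with resistance.
So I = 35.5 × 2.31/5.270 = 15.56 mA.

I ≈ 15.6 mA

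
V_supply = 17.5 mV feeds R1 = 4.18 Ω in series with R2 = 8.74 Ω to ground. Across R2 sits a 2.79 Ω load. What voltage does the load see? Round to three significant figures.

V_out ≈ 5.88 mV

The load sits in parallel with R2, giving an effective lower resistance R2' = R2·R_L/(R2+R_L) = 2.115 Ω.
Then V_out = V_supply · R2'/(R1 + R2') = 17.5 × 2.115/6.295 = 5.879 mV.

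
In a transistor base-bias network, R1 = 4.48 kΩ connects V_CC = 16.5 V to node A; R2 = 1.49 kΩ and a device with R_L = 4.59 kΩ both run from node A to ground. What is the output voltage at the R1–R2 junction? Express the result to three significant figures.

R2 ‖ R_L = (1.49 × 4.59)/(1.49 + 4.59) = 1.125 kΩ.
Then V_out = V_CC · R2'/(R1 + R2') = 16.5 × 1.125/5.605 = 3.311 V.

V_out ≈ 3.31 V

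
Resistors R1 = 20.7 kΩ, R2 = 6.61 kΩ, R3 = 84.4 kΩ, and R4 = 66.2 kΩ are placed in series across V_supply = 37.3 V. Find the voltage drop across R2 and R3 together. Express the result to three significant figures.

ΣR = 20.7 + 6.61 + 84.4 + 66.2 = 177.9 kΩ.
R_{R2..R3} = 6.61 + 84.4 = 91.01 kΩ.
By the voltage-divider rule, V = 37.3 × 91.01/177.9 = 19.08 V.

V ≈ 19.1 V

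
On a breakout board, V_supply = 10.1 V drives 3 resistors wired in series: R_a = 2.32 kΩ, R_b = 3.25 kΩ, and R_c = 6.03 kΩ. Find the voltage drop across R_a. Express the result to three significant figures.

V ≈ 2.02 V

Series total: ΣR = 2.32 + 3.25 + 6.03 = 11.60 kΩ.
By the voltage-divider rule, V = 10.1 × 2.320/11.60 = 2.020 V.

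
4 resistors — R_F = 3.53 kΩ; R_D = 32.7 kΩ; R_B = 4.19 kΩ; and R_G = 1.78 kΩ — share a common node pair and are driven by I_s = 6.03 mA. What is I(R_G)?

Conductances: ΣG = 1/3.53 + 1/32.7 + 1/4.19 + 1/1.78 = 1.114 (1/kΩ).
R_G takes the fraction G_k/ΣG = 0.5618/1.114 = 0.5042, so I = 6.03 × 0.5042 = 3.040 mA.

I ≈ 3.04 mA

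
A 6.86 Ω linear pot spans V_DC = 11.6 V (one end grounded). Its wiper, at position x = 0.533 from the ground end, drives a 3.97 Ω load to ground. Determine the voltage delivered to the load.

V_out ≈ 4.32 V

The pot divides into 3.204 Ω above the wiper and 3.656 Ω below.
R_L loads the lower segment: effective lower R = 1.903 Ω.
Loaded-divider output: V_out = 11.6 × 0.3727 = 4.323 V.
(Unloaded: V_out = x·V_DC = 6.18 V.)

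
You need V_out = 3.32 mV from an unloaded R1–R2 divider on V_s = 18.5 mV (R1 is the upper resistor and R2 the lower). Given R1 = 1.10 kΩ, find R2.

R2 ≈ 0.241 kΩ

Required fraction k = V_out/V_s = 0.1795.
R2 = R1 · 0.1795/(1 − 0.1795) = 0.2406 kΩ.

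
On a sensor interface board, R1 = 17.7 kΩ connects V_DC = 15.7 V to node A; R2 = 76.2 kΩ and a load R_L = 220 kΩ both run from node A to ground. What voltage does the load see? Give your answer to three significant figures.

V_out ≈ 12.0 V

First combine the lower leg with the load: R2 ‖ R_L = 56.60 kΩ.
Voltage divider with the loaded lower leg: V_out = 15.7 × 56.60/(17.7 + 56.60) = 15.7 × 0.7618 = 11.96 V.
(Unloaded it would be 12.7 V; the load pulls it down.)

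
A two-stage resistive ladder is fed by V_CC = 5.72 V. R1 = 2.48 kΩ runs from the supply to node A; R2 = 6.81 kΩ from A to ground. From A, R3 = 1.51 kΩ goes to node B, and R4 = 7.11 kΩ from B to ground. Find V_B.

Looking into the second stage from A: R3 + R4 = 8.620 kΩ appears in parallel with R2.
Effective lower resistance at A: R2 ‖ 8.620 = 3.804 kΩ.
V_A = 5.72 × 3.804/(2.48 + 3.804) = 3.463 V.
Then the unloaded second divider: V_B = V_A × R4/(R3+R4) = 3.463 × 0.8248 = 2.856 V.

V_B ≈ 2.86 V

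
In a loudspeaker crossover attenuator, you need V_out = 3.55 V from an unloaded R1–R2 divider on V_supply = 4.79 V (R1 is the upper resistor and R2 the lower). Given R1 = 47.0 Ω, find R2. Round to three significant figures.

V_out/V_supply = R2/(R1+R2) = 0.7411.
Rearranging, R2 = R1·k/(1−k) = 47.0 × 2.863 = 134.6 Ω.

R2 ≈ 135 Ω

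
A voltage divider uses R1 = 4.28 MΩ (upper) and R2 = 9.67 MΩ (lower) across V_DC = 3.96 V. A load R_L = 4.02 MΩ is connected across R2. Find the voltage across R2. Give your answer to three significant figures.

First combine the lower leg with the load: R2 ‖ R_L = 2.840 MΩ.
Then V_out = V_DC · R2'/(R1 + R2') = 3.96 × 2.840/7.120 = 1.579 V.
(Unloaded it would be 2.75 V; the load pulls it down.)

V_out ≈ 1.58 V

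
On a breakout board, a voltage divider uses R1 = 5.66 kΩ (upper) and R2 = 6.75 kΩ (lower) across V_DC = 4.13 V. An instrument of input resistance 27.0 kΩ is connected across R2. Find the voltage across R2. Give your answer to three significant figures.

V_out ≈ 2.02 V

The load sits in parallel with R2, giving an effective lower resistance R2' = R2·R_L/(R2+R_L) = 5.400 kΩ.
Voltage divider with the loaded lower leg: V_out = 4.13 × 5.400/(5.66 + 5.400) = 4.13 × 0.4882 = 2.016 V.
(Unloaded it would be 2.25 V; the load pulls it down.)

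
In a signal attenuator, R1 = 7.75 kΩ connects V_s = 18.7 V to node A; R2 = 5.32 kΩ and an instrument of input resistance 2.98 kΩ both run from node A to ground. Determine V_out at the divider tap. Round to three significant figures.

R2 ‖ R_L = (5.32 × 2.98)/(5.32 + 2.98) = 1.910 kΩ.
Then V_out = V_s · R2'/(R1 + R2') = 18.7 × 1.910/9.660 = 3.698 V.
(Unloaded it would be 7.61 V; the load pulls it down.)

V_out ≈ 3.70 V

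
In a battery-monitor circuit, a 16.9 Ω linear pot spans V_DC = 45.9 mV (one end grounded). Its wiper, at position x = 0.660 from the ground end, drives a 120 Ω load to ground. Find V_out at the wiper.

Split the track: R_lower = x·R_p = 11.15 Ω, R_upper = (1−x)·R_p = 5.746 Ω.
(x·R_p) ‖ R_L = 10.21 Ω.
Loaded-divider output: V_out = 45.9 × 0.6398 = 29.37 mV.

V_out ≈ 29.4 mV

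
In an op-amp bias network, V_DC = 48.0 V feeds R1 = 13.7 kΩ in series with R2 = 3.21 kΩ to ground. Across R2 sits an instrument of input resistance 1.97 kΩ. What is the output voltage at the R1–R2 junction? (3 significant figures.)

The load sits in parallel with R2, giving an effective lower resistance R2' = R2·R_L/(R2+R_L) = 1.221 kΩ.
Now apply the divider: V_out = 48.0 × 0.08182 = 3.927 V.

V_out ≈ 3.93 V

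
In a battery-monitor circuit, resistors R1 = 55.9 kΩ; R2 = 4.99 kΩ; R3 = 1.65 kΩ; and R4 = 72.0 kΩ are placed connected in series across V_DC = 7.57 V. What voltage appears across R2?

ΣR = 55.9 + 4.99 + 1.65 + 72.0 = 134.5 kΩ.
Voltage divider: V = V_DC · (4.990 / 134.5) = 7.57 × 0.03709 = 0.2808 V.

V ≈ 0.281 V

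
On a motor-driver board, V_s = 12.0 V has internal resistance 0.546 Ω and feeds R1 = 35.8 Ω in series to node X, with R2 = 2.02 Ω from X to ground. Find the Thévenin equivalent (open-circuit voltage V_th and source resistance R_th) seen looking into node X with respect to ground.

R1' = 0.546 + 35.8 = 36.35 Ω (source resistance + R1).
V_th is the unloaded tap voltage: V_s · R2/(R1'+R2) = 12.0 × 0.05265 = 0.6318 V.
Zeroing V_s shorts the top of R1' to ground, so R_th = R1' ‖ R2 = 1.914 Ω.

V_th ≈ 0.632 V, R_th ≈ 1.91 Ω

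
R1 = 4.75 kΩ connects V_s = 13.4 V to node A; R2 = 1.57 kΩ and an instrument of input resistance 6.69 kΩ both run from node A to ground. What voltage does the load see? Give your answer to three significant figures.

R2 ‖ R_L = (1.57 × 6.69)/(1.57 + 6.69) = 1.272 kΩ.
Voltage divider with the loaded lower leg: V_out = 13.4 × 1.272/(4.75 + 1.272) = 13.4 × 0.2112 = 2.830 V.
(Unloaded it would be 3.33 V; the load pulls it down.)

V_out ≈ 2.83 V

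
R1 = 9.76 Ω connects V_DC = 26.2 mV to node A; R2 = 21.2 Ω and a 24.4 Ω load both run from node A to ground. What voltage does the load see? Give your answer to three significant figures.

V_out ≈ 14.1 mV

First combine the lower leg with the load: R2 ‖ R_L = 11.34 Ω.
Now apply the divider: V_out = 26.2 × 0.5375 = 14.08 mV.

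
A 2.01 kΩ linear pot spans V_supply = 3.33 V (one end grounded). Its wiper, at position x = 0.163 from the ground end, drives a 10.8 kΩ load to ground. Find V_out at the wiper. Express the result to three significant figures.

V_out ≈ 0.529 V

Split the track: R_lower = x·R_p = 0.3276 kΩ, R_upper = (1−x)·R_p = 1.682 kΩ.
Lower segment in parallel with the load: 0.3276 ‖ 10.8 = 0.3180 kΩ.
Then V_out = V_supply · 0.3180/(1.682 + 0.3180) = 0.5293 V.
(Unloaded: V_out = x·V_supply = 0.543 V.)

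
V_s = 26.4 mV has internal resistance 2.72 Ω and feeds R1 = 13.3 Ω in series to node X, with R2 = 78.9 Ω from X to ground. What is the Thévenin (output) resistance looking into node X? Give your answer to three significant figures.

R_th ≈ 13.3 Ω

R1' = 2.72 + 13.3 = 16.02 Ω (source resistance + R1).
Zeroing V_s shorts the top of R1' to ground, so R_th = R1' ‖ R2 = 13.32 Ω.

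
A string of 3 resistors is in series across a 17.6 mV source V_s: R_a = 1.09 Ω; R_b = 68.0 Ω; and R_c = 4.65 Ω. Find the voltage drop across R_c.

Total series resistance ΣR = 1.09 + 68.0 + 4.65 = 73.74 Ω.
V = V_s · R/ΣR = 17.6 × 0.06306 = 1.110 mV.

V ≈ 1.11 mV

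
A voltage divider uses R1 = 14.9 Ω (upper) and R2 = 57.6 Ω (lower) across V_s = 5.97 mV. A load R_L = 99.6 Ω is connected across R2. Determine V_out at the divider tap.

The load sits in parallel with R2, giving an effective lower resistance R2' = R2·R_L/(R2+R_L) = 36.49 Ω.
Then V_out = V_s · R2'/(R1 + R2') = 5.97 × 36.49/51.39 = 4.239 mV.

V_out ≈ 4.24 mV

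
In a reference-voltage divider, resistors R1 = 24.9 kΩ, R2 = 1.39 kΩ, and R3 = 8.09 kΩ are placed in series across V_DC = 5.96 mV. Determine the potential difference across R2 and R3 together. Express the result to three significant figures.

Total series resistance ΣR = 24.9 + 1.39 + 8.09 = 34.38 kΩ.
R_{R2..R3} = 1.39 + 8.09 = 9.480 kΩ.
By the voltage-divider rule, V = 5.96 × 9.480/34.38 = 1.643 mV.

V ≈ 1.64 mV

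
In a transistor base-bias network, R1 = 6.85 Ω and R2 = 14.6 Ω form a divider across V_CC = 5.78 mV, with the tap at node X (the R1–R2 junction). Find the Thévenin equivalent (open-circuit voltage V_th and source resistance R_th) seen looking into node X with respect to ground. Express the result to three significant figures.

V_th ≈ 3.93 mV, R_th ≈ 4.66 Ω

Open-circuit (no load on X): V_th = V_CC · R2/(R1 + R2) = 5.78 × 14.6/(6.850 + 14.6) = 3.934 mV.
Looking into X with the source shorted: R_th = R1·R2/(R1+R2) = 6.850 × 14.6/21.45 = 4.662 Ω.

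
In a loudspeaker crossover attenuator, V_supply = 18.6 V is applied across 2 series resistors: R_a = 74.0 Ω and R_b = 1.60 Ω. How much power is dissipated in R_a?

ΣR = 75.60 Ω → I = 18.6/75.60 = 0.2460 A.
P(R_a) = I²·R_a = (0.2460)² × 74.0 = 4.479 W.

P ≈ 4.48 W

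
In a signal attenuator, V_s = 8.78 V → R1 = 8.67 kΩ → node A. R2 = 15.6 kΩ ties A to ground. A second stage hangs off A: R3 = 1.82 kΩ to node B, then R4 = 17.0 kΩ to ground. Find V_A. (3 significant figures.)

V_A ≈ 4.35 V

Looking into the second stage from A: R3 + R4 = 18.82 kΩ appears in parallel with R2.
Effective lower resistance at A: R2 ‖ 18.82 = 8.530 kΩ.
So V_A = 8.78 × 0.4959 = 4.354 V.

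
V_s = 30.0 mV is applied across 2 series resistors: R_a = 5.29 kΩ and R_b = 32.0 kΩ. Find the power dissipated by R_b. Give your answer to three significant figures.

P ≈ 20.7 nW

ΣR = 37.29 kΩ → I = 30.0/37.29 = 0.8045 µA.
P = I²R = 0.6472 × 32.0 = 20.71 nW.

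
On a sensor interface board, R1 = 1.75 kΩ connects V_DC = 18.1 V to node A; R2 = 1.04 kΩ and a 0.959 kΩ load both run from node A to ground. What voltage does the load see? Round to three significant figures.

V_out ≈ 4.02 V

R2 ‖ R_L = (1.04 × 0.959)/(1.04 + 0.959) = 0.4989 kΩ.
Voltage divider with the loaded lower leg: V_out = 18.1 × 0.4989/(1.75 + 0.4989) = 18.1 × 0.2219 = 4.016 V.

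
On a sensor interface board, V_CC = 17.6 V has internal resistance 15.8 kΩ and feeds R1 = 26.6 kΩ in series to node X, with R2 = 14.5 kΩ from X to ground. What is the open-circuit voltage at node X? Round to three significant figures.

V_th ≈ 4.49 V

R1' = 15.8 + 26.6 = 42.40 kΩ (source resistance + R1).
With X open, the divider is unloaded: V_th = 17.6 × 14.5/56.90 = 4.485 V.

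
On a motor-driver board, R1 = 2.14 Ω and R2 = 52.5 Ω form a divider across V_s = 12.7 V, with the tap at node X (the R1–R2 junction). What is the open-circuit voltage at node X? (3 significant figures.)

Open-circuit (no load on X): V_th = V_s · R2/(R1 + R2) = 12.7 × 52.5/(2.140 + 52.5) = 12.20 V.

V_th ≈ 12.2 V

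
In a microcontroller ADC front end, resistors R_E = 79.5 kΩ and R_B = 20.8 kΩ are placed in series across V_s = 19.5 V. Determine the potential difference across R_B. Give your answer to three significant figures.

V ≈ 4.04 V

Series total: ΣR = 79.5 + 20.8 = 100.3 kΩ.
By the voltage-divider rule, V = 19.5 × 20.80/100.3 = 4.044 V.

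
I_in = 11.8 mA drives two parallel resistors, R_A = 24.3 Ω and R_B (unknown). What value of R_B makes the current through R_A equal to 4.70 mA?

R_B ≈ 16.1 Ω

The fraction through R_A equals R_B/(R_A+R_B).
With f = 0.3983, R_B = R_A · f/(1−f) = 24.3 × 0.6620 = 16.09 Ω.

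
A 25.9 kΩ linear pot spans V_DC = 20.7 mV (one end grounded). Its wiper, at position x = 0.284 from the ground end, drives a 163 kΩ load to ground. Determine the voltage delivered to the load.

Lower segment x·R_p = 7.356 kΩ; upper segment (1−x)·R_p = 18.54 kΩ.
(x·R_p) ‖ R_L = 7.038 kΩ.
Then V_out = V_DC · 7.038/(18.54 + 7.038) = 5.695 mV.

V_out ≈ 5.69 mV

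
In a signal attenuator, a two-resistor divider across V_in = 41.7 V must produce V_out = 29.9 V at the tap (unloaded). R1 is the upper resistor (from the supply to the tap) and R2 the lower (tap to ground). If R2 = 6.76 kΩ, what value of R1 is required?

The divider ratio is R2/(R1+R2) = 29.9/41.7 = 0.7170.
R1 = R2·(1/k − 1) = 6.76 × 0.3946 = 2.668 kΩ.

R1 ≈ 2.67 kΩ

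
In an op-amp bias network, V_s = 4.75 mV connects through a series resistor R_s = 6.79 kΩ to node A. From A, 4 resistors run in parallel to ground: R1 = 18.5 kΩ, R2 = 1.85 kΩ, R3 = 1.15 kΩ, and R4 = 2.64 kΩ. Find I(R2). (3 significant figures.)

I ≈ 0.190 µA

Parallel bank: R_p = 1/(1/18.5 + 1/1.85 + 1/1.15 + 1/2.64) = 0.5426 kΩ.
V_A = 4.75 × 0.5426/7.333 = 0.3515 mV.
Branch current I = V_A/R2 = 0.3515/1.85 = 0.1900 µA.
(Check via current divider: I_total = 0.6478 µA; share G_k/ΣG = 0.2933 → same result.)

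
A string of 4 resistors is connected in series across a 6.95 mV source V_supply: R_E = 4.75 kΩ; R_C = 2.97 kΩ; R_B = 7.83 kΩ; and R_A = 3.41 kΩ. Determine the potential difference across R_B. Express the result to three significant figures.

V ≈ 2.87 mV

ΣR = 4.75 + 2.97 + 7.83 + 3.41 = 18.96 kΩ.
By the voltage-divider rule, V = 6.95 × 7.830/18.96 = 2.870 mV.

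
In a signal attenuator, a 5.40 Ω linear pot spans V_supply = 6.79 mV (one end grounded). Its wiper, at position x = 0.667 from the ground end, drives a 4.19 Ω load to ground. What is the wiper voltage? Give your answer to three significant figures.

V_out ≈ 3.52 mV

The pot divides into 1.798 Ω above the wiper and 3.602 Ω below.
Lower segment in parallel with the load: 3.602 ‖ 4.19 = 1.937 Ω.
Then V_out = V_supply · 1.937/(1.798 + 1.937) = 3.521 mV.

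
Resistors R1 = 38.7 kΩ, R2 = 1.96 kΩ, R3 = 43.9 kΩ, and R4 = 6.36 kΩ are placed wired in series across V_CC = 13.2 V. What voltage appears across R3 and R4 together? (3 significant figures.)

ΣR = 38.7 + 1.96 + 43.9 + 6.36 = 90.92 kΩ.
R_{R3..R4} = 43.9 + 6.36 = 50.26 kΩ.
Voltage divider: V = V_CC · (50.26 / 90.92) = 13.2 × 0.5528 = 7.297 V.

V ≈ 7.30 V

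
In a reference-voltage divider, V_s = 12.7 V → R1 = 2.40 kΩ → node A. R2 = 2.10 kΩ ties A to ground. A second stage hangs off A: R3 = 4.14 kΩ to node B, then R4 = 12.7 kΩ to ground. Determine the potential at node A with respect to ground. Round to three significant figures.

V_A ≈ 5.56 V

Node A sees R2 in parallel with the series input of stage 2, R3 + R4 = 16.84 kΩ.
Effective lower resistance at A: R2 ‖ 16.84 = 1.867 kΩ.
So V_A = 12.7 × 0.4376 = 5.557 V.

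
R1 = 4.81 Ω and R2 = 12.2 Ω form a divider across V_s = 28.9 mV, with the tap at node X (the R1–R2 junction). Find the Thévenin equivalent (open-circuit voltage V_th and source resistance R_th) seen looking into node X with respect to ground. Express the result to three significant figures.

V_th ≈ 20.7 mV, R_th ≈ 3.45 Ω

With X open, the divider is unloaded: V_th = 28.9 × 12.2/17.01 = 20.73 mV.
Looking into X with the source shorted: R_th = R1·R2/(R1+R2) = 4.810 × 12.2/17.01 = 3.450 Ω.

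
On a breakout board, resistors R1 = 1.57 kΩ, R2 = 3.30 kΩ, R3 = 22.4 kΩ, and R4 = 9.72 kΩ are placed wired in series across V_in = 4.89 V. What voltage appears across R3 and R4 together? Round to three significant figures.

ΣR = 1.57 + 3.30 + 22.4 + 9.72 = 36.99 kΩ.
R_{R3..R4} = 22.4 + 9.72 = 32.12 kΩ.
Voltage divider: V = V_in · (32.12 / 36.99) = 4.89 × 0.8683 = 4.246 V.

V ≈ 4.25 V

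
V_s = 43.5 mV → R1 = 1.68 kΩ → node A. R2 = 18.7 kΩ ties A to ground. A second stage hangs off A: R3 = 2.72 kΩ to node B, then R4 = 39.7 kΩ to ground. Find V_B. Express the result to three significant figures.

Node A sees R2 in parallel with the series input of stage 2, R3 + R4 = 42.42 kΩ.
Effective lower resistance at A: R2 ‖ 42.42 = 12.98 kΩ.
So V_A = 43.5 × 0.8854 = 38.51 mV.
Then the unloaded second divider: V_B = V_A × R4/(R3+R4) = 38.51 × 0.9359 = 36.04 mV.

V_B ≈ 36.0 mV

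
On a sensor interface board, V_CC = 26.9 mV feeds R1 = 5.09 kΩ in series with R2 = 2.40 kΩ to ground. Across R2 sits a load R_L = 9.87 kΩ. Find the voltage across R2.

The load sits in parallel with R2, giving an effective lower resistance R2' = R2·R_L/(R2+R_L) = 1.931 kΩ.
Then V_out = V_CC · R2'/(R1 + R2') = 26.9 × 1.931/7.021 = 7.397 mV.

V_out ≈ 7.40 mV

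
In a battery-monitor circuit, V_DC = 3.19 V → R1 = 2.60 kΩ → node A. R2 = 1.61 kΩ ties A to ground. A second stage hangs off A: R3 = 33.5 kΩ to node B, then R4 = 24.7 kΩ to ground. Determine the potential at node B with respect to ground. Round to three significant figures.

V_B ≈ 0.509 V

Looking into the second stage from A: R3 + R4 = 58.20 kΩ appears in parallel with R2.
Effective lower resistance at A: R2 ‖ 58.20 = 1.567 kΩ.
So V_A = 3.19 × 0.3760 = 1.199 V.
V_B = V_A × 0.4244 = 0.5090 V.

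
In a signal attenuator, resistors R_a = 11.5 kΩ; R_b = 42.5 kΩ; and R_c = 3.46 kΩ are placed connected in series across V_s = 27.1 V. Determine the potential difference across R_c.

V ≈ 1.63 V

Total series resistance ΣR = 11.5 + 42.5 + 3.46 = 57.46 kΩ.
V = V_s · R/ΣR = 27.1 × 0.06022 = 1.632 V.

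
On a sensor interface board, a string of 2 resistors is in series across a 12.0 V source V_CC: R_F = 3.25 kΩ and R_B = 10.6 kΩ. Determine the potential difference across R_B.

ΣR = 3.25 + 10.6 = 13.85 kΩ.
Voltage divider: V = V_CC · (10.60 / 13.85) = 12.0 × 0.7653 = 9.184 V.

V ≈ 9.18 V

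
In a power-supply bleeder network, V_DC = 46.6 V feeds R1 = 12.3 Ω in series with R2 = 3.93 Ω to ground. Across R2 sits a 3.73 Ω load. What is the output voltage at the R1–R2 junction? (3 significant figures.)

The load sits in parallel with R2, giving an effective lower resistance R2' = R2·R_L/(R2+R_L) = 1.914 Ω.
Now apply the divider: V_out = 46.6 × 0.1346 = 6.274 V.
(Unloaded it would be 11.3 V; the load pulls it down.)

V_out ≈ 6.27 V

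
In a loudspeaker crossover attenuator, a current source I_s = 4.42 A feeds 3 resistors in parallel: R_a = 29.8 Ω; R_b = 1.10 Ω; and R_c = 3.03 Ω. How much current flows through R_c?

I ≈ 1.15 A

ΣG = 1/29.8 + 1/1.10 + 1/3.03 = 1.273.
Current divider: I(R_c) = I_s · G_k/ΣG = 4.42 × (0.3300/1.273) = 4.42 × 0.2593 = 1.146 A.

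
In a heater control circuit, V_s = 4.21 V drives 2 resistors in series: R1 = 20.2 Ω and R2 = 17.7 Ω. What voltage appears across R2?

ΣR = 20.2 + 17.7 = 37.90 Ω.
Voltage divider: V = V_s · (17.70 / 37.90) = 4.21 × 0.4670 = 1.966 V.

V ≈ 1.97 V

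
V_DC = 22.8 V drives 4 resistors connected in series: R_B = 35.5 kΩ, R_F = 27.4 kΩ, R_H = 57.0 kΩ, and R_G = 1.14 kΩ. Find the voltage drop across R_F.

Series total: ΣR = 35.5 + 27.4 + 57.0 + 1.14 = 121.0 kΩ.
By the voltage-divider rule, V = 22.8 × 27.40/121.0 = 5.161 V.

V ≈ 5.16 V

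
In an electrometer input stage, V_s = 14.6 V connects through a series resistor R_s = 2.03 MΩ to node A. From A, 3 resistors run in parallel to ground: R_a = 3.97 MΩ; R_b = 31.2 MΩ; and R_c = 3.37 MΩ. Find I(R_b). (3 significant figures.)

I ≈ 0.215 µA

Combine the parallel branches: R_p = (1/3.97 + 1/31.2 + 1/3.37)⁻¹ = 1.722 MΩ.
V_A by voltage divider: V_A = 14.6 × 1.722/(2.03 + 1.722) = 6.701 V.
I(R_b) = V_A / R_b = 6.701/31.2 = 0.2148 µA.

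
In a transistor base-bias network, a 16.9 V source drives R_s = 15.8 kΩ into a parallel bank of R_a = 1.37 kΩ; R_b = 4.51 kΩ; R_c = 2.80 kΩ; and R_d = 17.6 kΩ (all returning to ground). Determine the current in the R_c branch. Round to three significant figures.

Parallel bank: R_p = 1/(1/1.37 + 1/4.51 + 1/2.80 + 1/17.6) = 0.7323 kΩ.
V_A = 16.9 × 0.7323/16.53 = 0.7486 V.
I(R_c) = V_A / R_c = 0.7486/2.80 = 0.2673 mA.
(Equivalently: I_total = 1.022 mA, then current-divider fraction G_k/ΣG = 0.2615.)

I ≈ 0.267 mA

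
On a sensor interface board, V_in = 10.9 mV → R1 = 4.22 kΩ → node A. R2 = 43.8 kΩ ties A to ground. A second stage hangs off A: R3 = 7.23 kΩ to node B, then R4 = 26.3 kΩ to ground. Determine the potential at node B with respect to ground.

V_B ≈ 7.00 mV

The second stage (R3 + R4 = 33.53 kΩ) loads node A in parallel with R2.
R2 ‖ (R3+R4) = 18.99 kΩ.
So V_A = 10.9 × 0.8182 = 8.918 mV.
Stage 2 is unloaded, so V_B = V_A · R4/(R3+R4) = 8.918 × 26.3/33.53 = 6.995 mV.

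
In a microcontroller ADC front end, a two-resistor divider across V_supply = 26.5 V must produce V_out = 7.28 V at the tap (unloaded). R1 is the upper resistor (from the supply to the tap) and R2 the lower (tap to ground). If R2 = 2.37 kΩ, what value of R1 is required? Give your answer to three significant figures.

R1 ≈ 6.26 kΩ

V_out/V_supply = R2/(R1+R2) = 0.2747.
R1 = R2·(1/k − 1) = 2.37 × 2.640 = 6.257 kΩ.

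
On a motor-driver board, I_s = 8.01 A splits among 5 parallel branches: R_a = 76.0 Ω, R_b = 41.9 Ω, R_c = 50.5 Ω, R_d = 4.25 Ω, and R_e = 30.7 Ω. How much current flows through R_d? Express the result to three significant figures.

Total conductance ΣG = 1/76.0 + 1/41.9 + 1/50.5 + 1/4.25 + 1/30.7 = 0.3247 (units of 1/Ω).
R_d takes the fraction G_k/ΣG = 0.2353/0.3247 = 0.7247, so I = 8.01 × 0.7247 = 5.805 A.

I ≈ 5.80 A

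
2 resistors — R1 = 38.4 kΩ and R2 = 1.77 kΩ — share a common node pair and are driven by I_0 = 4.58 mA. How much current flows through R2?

Two-branch current divider: I_k = I_0 · R_other/(R_1 + R_2).
So I = 4.58 × 38.4/40.17 = 4.378 mA.

I ≈ 4.38 mA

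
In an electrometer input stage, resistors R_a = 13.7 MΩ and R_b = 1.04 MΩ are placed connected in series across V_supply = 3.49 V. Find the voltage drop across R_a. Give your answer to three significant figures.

Total series resistance ΣR = 13.7 + 1.04 = 14.74 MΩ.
Voltage divider: V = V_supply · (13.70 / 14.74) = 3.49 × 0.9294 = 3.244 V.

V ≈ 3.24 V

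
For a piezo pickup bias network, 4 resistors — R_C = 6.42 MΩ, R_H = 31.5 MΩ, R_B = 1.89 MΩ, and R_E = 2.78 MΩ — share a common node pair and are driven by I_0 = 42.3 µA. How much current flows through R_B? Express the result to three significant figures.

Conductances: ΣG = 1/6.42 + 1/31.5 + 1/1.89 + 1/2.78 = 1.076 (1/MΩ).
By the current-divider rule, I = I_0 · G_k/ΣG = 42.3 × 0.4916 = 20.79 µA.

I ≈ 20.8 µA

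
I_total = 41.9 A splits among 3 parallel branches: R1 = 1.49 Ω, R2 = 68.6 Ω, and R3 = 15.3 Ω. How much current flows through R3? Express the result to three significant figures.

I ≈ 3.65 A

ΣG = 1/1.49 + 1/68.6 + 1/15.3 = 0.7511.
Current divider: I(R3) = I_total · G_k/ΣG = 41.9 × (0.06536/0.7511) = 41.9 × 0.08702 = 3.646 A.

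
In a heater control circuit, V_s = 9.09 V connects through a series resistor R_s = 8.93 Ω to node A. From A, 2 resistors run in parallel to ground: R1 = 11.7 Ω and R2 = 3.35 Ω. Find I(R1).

Parallel bank: R_p = 1/(1/11.7 + 1/3.35) = 2.604 Ω.
V_A = 9.09 × 2.604/11.53 = 2.052 V.
Branch current I = V_A/R1 = 2.052/11.7 = 0.1754 A.
(Check via current divider: I_total = 0.7881 A; share G_k/ΣG = 0.2226 → same result.)

I ≈ 0.175 A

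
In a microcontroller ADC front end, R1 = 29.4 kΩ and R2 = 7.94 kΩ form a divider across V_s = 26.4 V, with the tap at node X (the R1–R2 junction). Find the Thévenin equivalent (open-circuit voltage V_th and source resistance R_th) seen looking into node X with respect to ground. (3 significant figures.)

V_th ≈ 5.61 V, R_th ≈ 6.25 kΩ

Open-circuit (no load on X): V_th = V_s · R2/(R1 + R2) = 26.4 × 7.94/(29.40 + 7.94) = 5.614 V.
Looking into X with the source shorted: R_th = R1·R2/(R1+R2) = 29.40 × 7.94/37.34 = 6.252 kΩ.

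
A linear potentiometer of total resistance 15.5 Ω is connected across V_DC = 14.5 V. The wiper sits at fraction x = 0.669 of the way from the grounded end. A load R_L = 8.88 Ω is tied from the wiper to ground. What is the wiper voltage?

V_out ≈ 7.00 V

The pot divides into 5.130 Ω above the wiper and 10.37 Ω below.
R_L loads the lower segment: effective lower R = 4.784 Ω.
Loaded-divider output: V_out = 14.5 × 0.4825 = 6.996 V.
(Unloaded: V_out = x·V_DC = 9.70 V.)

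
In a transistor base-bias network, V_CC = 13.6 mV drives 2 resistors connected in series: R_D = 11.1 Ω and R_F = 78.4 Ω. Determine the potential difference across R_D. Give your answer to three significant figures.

Total series resistance ΣR = 11.1 + 78.4 = 89.50 Ω.
V = V_CC · R/ΣR = 13.6 × 0.1240 = 1.687 mV.

V ≈ 1.69 mV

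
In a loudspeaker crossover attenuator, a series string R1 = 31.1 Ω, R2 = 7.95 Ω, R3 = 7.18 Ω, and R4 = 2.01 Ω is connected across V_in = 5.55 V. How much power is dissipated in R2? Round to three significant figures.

Series current I = V_in/ΣR = 5.55/48.24 = 0.1150 A.
P(R2) = I²·R2 = (0.1150)² × 7.95 = 0.1052 W.

P ≈ 0.105 W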